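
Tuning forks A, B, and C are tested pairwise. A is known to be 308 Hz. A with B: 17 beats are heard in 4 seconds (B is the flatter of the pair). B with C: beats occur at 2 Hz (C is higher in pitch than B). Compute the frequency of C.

A–B: Beat frequency = 17/4 = 4.25 Hz.
B is below A, so f_B = 308 − 4.25 = 303.75 Hz.
C is above B, so f_C = 303.75 + 2 = 305.75 Hz.

305.75 Hz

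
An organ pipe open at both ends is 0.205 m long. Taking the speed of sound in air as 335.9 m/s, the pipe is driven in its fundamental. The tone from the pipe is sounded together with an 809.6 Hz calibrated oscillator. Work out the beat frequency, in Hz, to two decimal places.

Open pipe: f_n = n·v/(2L) = 1·335.9/(2·0.205) = 819.2683 Hz.
f_beat = |819.2683 − 809.6| = 9.67 Hz.

9.67 Hz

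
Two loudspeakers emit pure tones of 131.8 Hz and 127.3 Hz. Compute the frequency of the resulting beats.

Beats arise from superposition of two nearby frequencies; the beat rate is |f₁ − f₂|.
|131.8 − 127.3| = 4.5 Hz.

4.5 Hz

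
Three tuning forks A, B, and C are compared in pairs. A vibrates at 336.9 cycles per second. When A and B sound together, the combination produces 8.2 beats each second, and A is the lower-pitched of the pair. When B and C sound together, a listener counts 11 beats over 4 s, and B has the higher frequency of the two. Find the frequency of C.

B is above A, so f_B = 336.9 + 8.2 = 345.1 Hz.
B–C: Beat frequency = 11/4 = 2.75 Hz.
C is below B, so f_C = 345.1 − 2.75 = 342.35 Hz.

342.35 Hz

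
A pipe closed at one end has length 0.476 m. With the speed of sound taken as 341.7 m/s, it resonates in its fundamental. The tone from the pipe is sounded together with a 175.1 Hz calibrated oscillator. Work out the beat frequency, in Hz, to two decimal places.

Closed pipe (odd harmonics): f_n = n·v/(4L) = 1·341.7/(4·0.476) = 179.4643 Hz.
f_beat = |179.4643 − 175.1| = 4.36 Hz.

4.36 Hz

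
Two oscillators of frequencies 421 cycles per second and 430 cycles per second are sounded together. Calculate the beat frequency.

9 Hz

The beat frequency equals the magnitude of the frequency difference.
|421 − 430| = 9 Hz.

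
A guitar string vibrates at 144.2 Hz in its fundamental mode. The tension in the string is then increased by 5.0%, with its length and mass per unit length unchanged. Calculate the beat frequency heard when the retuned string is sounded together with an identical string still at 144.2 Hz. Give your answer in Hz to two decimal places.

For a string, f ∝ √T, so the new frequency is 144.2·√1.050 = 147.7610 Hz.
f_beat = |147.7610 − 144.2| = 3.56 Hz.

3.56 Hz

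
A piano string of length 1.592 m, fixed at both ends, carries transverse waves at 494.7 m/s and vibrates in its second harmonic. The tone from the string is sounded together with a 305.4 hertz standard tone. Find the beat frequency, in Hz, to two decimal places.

5.34 Hz

For a string fixed at both ends, f_n = n·v/(2L) = 2·494.7/(2·1.592) = 310.7412 Hz.
f_beat = |310.7412 − 305.4| = 5.34 Hz.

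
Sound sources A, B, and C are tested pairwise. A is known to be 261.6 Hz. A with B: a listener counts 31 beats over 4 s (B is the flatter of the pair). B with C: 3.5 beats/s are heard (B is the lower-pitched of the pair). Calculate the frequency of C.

A–B: Beat frequency = 31/4 = 7.75 Hz.
B is below A, so f_B = 261.6 − 7.75 = 253.85 Hz.
C is above B, so f_C = 253.85 + 3.5 = 257.35 Hz.

257.35 Hz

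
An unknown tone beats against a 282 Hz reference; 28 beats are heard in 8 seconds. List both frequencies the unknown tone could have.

278.5 Hz or 285.5 Hz

Beat frequency = 28/8 = 3.5 Hz.
|f − 282| = 3.5, so f = 282 ± 3.5.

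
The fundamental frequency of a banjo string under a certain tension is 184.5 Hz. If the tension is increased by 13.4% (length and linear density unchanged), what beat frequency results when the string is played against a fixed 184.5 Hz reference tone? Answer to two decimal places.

For a string, f ∝ √T, so the new frequency is 184.5·√1.134 = 196.4730 Hz.
f_beat = |196.4730 − 184.5| = 11.97 Hz.

11.97 Hz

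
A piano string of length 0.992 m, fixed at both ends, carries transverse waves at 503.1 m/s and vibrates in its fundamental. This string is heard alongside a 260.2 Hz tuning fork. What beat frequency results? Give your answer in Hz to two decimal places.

6.62 Hz

For a string fixed at both ends, f_n = n·v/(2L) = 1·503.1/(2·0.992) = 253.5786 Hz.
f_beat = |253.5786 − 260.2| = 6.62 Hz.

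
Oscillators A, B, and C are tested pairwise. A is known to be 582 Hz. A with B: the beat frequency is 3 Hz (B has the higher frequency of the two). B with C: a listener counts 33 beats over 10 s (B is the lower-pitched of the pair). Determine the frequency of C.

B is above A, so f_B = 582 + 3 = 585 Hz.
B–C: Beat frequency = 33/10 = 3.3 Hz.
C is above B, so f_C = 585 + 3.3 = 588.3 Hz.

588.3 Hz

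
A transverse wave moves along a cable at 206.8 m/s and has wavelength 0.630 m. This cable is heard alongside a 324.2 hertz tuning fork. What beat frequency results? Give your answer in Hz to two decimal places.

Source frequency f = v/λ = 206.8/0.630 = 328.2540 Hz.
f_beat = |328.2540 − 324.2| = 4.05 Hz.

4.05 Hz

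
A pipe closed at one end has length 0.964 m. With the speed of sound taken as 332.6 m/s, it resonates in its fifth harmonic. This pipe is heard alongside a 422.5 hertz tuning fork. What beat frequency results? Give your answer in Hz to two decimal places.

8.78 Hz

Closed pipe (odd harmonics): f_n = n·v/(4L) = 5·332.6/(4·0.964) = 431.2759 Hz.
f_beat = |431.2759 − 422.5| = 8.78 Hz.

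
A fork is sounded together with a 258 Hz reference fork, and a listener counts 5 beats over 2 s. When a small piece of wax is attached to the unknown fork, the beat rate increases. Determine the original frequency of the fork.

Beat frequency = 5/2 = 2.5 Hz.
|f − 258| = 2.5, so the fork was at either 255.5 Hz or 260.5 Hz.
Loading a fork with wax lowers its frequency; the adjustment lowers the fork's frequency.
The beat rate rose, so the adjustment moved the fork further from 258 Hz — it was already below the reference.

255.5 Hz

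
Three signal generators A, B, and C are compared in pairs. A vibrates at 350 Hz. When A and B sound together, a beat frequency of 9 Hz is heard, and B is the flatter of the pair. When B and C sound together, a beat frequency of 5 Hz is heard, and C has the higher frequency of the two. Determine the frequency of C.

B is below A, so f_B = 350 − 9 = 341 Hz.
C is above B, so f_C = 341 + 5 = 346 Hz.

346 Hz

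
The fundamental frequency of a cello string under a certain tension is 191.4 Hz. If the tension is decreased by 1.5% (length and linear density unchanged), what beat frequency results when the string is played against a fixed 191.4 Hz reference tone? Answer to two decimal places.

For a string, f ∝ √T, so the new frequency is 191.4·√0.985 = 189.9591 Hz.
f_beat = |189.9591 − 191.4| = 1.44 Hz.

1.44 Hz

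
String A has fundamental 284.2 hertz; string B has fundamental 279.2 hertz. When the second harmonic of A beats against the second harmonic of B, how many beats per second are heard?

10.0 Hz

Second harmonic of the first: 2·284.2 = 568.4 Hz.
Second harmonic of the second: 2·279.2 = 558.4 Hz.
f_beat = |568.4 − 558.4| = 10.0 Hz.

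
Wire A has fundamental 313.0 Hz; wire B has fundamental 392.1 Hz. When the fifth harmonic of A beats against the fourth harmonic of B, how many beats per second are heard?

Fifth harmonic of the first: 5·313.0 = 1565.0 Hz.
Fourth harmonic of the second: 4·392.1 = 1568.4 Hz.
f_beat = |1565.0 − 1568.4| = 3.4 Hz.

3.4 Hz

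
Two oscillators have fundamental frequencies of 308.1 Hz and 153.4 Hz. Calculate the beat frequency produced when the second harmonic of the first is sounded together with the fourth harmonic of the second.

2.6 Hz

Second harmonic of the first: 2·308.1 = 616.2 Hz.
Fourth harmonic of the second: 4·153.4 = 613.6 Hz.
f_beat = |616.2 − 613.6| = 2.6 Hz.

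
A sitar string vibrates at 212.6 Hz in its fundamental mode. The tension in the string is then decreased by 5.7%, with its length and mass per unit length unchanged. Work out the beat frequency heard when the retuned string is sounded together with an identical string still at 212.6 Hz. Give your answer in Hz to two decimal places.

For a string, f ∝ √T, so the new frequency is 212.6·√0.943 = 206.4520 Hz.
f_beat = |206.4520 − 212.6| = 6.15 Hz.

6.15 Hz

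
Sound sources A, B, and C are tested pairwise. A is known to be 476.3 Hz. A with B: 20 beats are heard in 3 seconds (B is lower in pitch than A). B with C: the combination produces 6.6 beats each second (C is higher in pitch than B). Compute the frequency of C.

476.2333 Hz

A–B: Beat frequency = 20/3 = 6.6667 Hz.
B is below A, so f_B = 476.3 − 6.6667 = 469.6333 Hz.
C is above B, so f_C = 469.6333 + 6.6 = 476.2333 Hz.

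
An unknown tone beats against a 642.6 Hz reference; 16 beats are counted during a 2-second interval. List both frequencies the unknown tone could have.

634.6 Hz or 650.6 Hz

Beat frequency = 16/2 = 8 Hz.
|f − 642.6| = 8, so f = 642.6 ± 8.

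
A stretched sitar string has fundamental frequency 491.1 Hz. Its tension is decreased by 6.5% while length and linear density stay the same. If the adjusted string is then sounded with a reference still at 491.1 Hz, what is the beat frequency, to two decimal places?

For a string, f ∝ √T, so the new frequency is 491.1·√0.935 = 474.8711 Hz.
f_beat = |474.8711 − 491.1| = 16.23 Hz.

16.23 Hz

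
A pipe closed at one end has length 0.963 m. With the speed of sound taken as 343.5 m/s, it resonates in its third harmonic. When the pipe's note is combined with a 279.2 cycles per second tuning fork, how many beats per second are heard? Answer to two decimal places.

Closed pipe (odd harmonics): f_n = n·v/(4L) = 3·343.5/(4·0.963) = 267.5234 Hz.
f_beat = |267.5234 − 279.2| = 11.68 Hz.

11.68 Hz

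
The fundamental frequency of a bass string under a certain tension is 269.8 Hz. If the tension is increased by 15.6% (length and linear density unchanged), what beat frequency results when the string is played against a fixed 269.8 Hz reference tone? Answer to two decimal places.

20.28 Hz

For a string, f ∝ √T, so the new frequency is 269.8·√1.156 = 290.0821 Hz.
f_beat = |290.0821 − 269.8| = 20.28 Hz.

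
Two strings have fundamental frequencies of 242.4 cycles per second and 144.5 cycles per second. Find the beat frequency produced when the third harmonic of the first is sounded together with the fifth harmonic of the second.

4.7 Hz

Third harmonic of the first: 3·242.4 = 727.2 Hz.
Fifth harmonic of the second: 5·144.5 = 722.5 Hz.
f_beat = |727.2 − 722.5| = 4.7 Hz.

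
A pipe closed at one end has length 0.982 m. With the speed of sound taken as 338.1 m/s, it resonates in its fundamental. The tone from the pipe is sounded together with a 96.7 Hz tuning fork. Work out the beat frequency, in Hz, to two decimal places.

Closed pipe (odd harmonics): f_n = n·v/(4L) = 1·338.1/(4·0.982) = 86.0743 Hz.
f_beat = |86.0743 − 96.7| = 10.63 Hz.

10.63 Hz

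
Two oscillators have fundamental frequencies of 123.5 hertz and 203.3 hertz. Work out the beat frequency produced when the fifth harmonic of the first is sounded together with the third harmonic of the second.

7.6 Hz

Fifth harmonic of the first: 5·123.5 = 617.5 Hz.
Third harmonic of the second: 3·203.3 = 609.9 Hz.
f_beat = |617.5 − 609.9| = 7.6 Hz.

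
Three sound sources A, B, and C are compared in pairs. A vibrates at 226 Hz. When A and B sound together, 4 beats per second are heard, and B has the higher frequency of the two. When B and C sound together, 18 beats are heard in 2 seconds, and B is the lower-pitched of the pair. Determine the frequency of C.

239 Hz

B is above A, so f_B = 226 + 4 = 230 Hz.
B–C: Beat frequency = 18/2 = 9 Hz.
C is above B, so f_C = 230 + 9 = 239 Hz.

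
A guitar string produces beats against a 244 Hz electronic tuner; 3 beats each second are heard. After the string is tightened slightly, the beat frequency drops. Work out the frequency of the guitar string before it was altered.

|f − 244| = 3, so the guitar string was at either 241 Hz or 247 Hz.
Increasing tension raises a string's frequency; the adjustment raises the guitar string's frequency.
The beat rate fell, so the adjustment moved the guitar string toward 244 Hz — it must have started below the reference.

241 Hz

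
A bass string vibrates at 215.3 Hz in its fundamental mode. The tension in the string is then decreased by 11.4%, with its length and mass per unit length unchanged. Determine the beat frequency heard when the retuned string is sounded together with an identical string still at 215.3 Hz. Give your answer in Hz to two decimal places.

For a string, f ∝ √T, so the new frequency is 215.3·√0.886 = 202.6567 Hz.
f_beat = |202.6567 − 215.3| = 12.64 Hz.

12.64 Hz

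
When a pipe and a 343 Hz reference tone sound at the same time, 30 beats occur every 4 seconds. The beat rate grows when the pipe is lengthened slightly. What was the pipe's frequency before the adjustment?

335.5 Hz

Beat frequency = 30/4 = 7.5 Hz.
|f − 343| = 7.5, so the pipe was at either 335.5 Hz or 350.5 Hz.
A longer pipe has a lower fundamental; the adjustment lowers the pipe's frequency.
The beat rate rose, so the adjustment moved the pipe further from 343 Hz — it was already below the reference.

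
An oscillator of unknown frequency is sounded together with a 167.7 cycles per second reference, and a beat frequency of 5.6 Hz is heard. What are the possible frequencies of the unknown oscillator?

|f − 167.7| = 5.6, so f = 167.7 ± 5.6.

162.1 Hz or 173.3 Hz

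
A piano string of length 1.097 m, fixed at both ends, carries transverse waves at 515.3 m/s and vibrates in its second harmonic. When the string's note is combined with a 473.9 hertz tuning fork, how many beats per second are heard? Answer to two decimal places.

4.16 Hz

For a string fixed at both ends, f_n = n·v/(2L) = 2·515.3/(2·1.097) = 469.7356 Hz.
f_beat = |469.7356 − 473.9| = 4.16 Hz.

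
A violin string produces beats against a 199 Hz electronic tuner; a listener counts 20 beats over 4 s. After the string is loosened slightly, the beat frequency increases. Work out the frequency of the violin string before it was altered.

Beat frequency = 20/4 = 5 Hz.
|f − 199| = 5, so the violin string was at either 194 Hz or 204 Hz.
Reducing tension lowers a string's frequency; the adjustment lowers the violin string's frequency.
The beat rate rose, so the adjustment moved the violin string further from 199 Hz — it was already below the reference.

194 Hz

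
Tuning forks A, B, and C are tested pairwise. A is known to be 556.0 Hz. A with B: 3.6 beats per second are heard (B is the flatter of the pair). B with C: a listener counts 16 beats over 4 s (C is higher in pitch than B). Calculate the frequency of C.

B is below A, so f_B = 556.0 − 3.6 = 552.4 Hz.
B–C: Beat frequency = 16/4 = 4 Hz.
C is above B, so f_C = 552.4 + 4 = 556.4 Hz.

556.4 Hz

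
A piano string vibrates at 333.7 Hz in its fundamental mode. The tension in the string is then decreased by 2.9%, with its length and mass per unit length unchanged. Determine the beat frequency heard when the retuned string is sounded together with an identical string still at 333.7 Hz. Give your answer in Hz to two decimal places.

For a string, f ∝ √T, so the new frequency is 333.7·√0.971 = 328.8258 Hz.
f_beat = |328.8258 − 333.7| = 4.87 Hz.

4.87 Hz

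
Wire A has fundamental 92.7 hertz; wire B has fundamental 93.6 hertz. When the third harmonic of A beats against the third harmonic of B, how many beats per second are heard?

Third harmonic of the first: 3·92.7 = 278.1 Hz.
Third harmonic of the second: 3·93.6 = 280.8 Hz.
f_beat = |278.1 − 280.8| = 2.7 Hz.

2.7 Hz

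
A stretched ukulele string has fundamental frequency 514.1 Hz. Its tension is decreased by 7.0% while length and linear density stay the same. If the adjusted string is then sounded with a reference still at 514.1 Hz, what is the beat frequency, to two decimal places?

For a string, f ∝ √T, so the new frequency is 514.1·√0.930 = 495.7801 Hz.
f_beat = |495.7801 − 514.1| = 18.32 Hz.

18.32 Hz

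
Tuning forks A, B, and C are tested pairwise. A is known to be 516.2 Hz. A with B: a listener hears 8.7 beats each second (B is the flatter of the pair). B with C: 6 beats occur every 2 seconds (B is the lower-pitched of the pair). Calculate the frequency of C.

B is below A, so f_B = 516.2 − 8.7 = 507.5 Hz.
B–C: Beat frequency = 6/2 = 3 Hz.
C is above B, so f_C = 507.5 + 3 = 510.5 Hz.

510.5 Hz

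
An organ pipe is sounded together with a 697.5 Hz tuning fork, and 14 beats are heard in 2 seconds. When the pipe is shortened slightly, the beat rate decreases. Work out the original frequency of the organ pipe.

Beat frequency = 14/2 = 7 Hz.
|f − 697.5| = 7, so the organ pipe was at either 690.5 Hz or 704.5 Hz.
A shorter pipe has a higher fundamental; the adjustment raises the organ pipe's frequency.
The beat rate fell, so the adjustment moved the organ pipe toward 697.5 Hz — it must have started below the reference.

690.5 Hz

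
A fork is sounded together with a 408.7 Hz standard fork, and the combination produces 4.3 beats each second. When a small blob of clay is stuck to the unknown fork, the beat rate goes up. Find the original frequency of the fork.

|f − 408.7| = 4.3, so the fork was at either 404.4 Hz or 413 Hz.
Adding mass to a fork lowers its frequency; the adjustment lowers the fork's frequency.
The beat rate rose, so the adjustment moved the fork further from 408.7 Hz — it was already below the reference.

404.4 Hz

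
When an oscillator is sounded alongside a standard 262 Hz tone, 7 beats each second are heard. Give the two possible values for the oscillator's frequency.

|f − 262| = 7, so f = 262 ± 7.

255 Hz or 269 Hz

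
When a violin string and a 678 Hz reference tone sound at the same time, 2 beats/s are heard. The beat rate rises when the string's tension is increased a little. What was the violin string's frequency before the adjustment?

|f − 678| = 2, so the violin string was at either 676 Hz or 680 Hz.
Higher tension means higher frequency; the adjustment raises the violin string's frequency.
The beat rate rose, so the adjustment moved the violin string further from 678 Hz — it was already above the reference.

680 Hz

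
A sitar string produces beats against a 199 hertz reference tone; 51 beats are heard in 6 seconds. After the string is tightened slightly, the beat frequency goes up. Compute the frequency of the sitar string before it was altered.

Beat frequency = 51/6 = 8.5 Hz.
|f − 199| = 8.5, so the sitar string was at either 190.5 Hz or 207.5 Hz.
Increasing tension raises a string's frequency; the adjustment raises the sitar string's frequency.
The beat rate rose, so the adjustment moved the sitar string further from 199 Hz — it was already above the reference.

207.5 Hz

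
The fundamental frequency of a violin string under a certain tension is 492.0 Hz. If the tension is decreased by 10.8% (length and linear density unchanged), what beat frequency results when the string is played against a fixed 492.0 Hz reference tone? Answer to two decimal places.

27.33 Hz

For a string, f ∝ √T, so the new frequency is 492.0·√0.892 = 464.6731 Hz.
f_beat = |464.6731 − 492.0| = 27.33 Hz.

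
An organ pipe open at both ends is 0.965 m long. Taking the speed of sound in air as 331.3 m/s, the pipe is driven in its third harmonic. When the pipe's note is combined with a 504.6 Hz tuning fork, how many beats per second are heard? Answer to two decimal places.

Open pipe: f_n = n·v/(2L) = 3·331.3/(2·0.965) = 514.9741 Hz.
f_beat = |514.9741 − 504.6| = 10.37 Hz.

10.37 Hz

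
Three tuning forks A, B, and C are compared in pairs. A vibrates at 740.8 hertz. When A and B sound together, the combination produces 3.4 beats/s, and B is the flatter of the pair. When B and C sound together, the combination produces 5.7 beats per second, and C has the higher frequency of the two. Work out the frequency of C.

743.1 Hz

B is below A, so f_B = 740.8 − 3.4 = 737.4 Hz.
C is above B, so f_C = 737.4 + 5.7 = 743.1 Hz.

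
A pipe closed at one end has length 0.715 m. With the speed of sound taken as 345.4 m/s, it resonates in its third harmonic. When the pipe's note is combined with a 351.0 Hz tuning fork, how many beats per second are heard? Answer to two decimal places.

11.31 Hz

Closed pipe (odd harmonics): f_n = n·v/(4L) = 3·345.4/(4·0.715) = 362.3077 Hz.
f_beat = |362.3077 − 351.0| = 11.31 Hz.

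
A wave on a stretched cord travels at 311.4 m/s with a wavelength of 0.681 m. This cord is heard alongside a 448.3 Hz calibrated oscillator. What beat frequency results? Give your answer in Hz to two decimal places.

Source frequency f = v/λ = 311.4/0.681 = 457.2687 Hz.
f_beat = |457.2687 − 448.3| = 8.97 Hz.

8.97 Hz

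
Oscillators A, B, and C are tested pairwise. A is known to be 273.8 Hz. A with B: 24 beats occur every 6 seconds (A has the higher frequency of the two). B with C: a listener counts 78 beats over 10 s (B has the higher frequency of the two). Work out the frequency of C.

262 Hz

A–B: Beat frequency = 24/6 = 4 Hz.
B is below A, so f_B = 273.8 − 4 = 269.8 Hz.
B–C: Beat frequency = 78/10 = 7.8 Hz.
C is below B, so f_C = 269.8 − 7.8 = 262 Hz.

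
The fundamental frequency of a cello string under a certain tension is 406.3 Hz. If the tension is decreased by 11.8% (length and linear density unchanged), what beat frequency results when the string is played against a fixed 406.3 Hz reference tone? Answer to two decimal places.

24.72 Hz

For a string, f ∝ √T, so the new frequency is 406.3·√0.882 = 381.5761 Hz.
f_beat = |381.5761 − 406.3| = 24.72 Hz.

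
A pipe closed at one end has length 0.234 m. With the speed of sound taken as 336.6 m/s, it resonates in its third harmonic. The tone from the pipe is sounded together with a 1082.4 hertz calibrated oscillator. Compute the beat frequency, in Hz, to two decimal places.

Closed pipe (odd harmonics): f_n = n·v/(4L) = 3·336.6/(4·0.234) = 1078.8462 Hz.
f_beat = |1078.8462 − 1082.4| = 3.55 Hz.

3.55 Hz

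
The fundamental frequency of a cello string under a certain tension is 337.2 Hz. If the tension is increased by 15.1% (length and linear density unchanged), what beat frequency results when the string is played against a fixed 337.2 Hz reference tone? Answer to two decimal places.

For a string, f ∝ √T, so the new frequency is 337.2·√1.151 = 361.7639 Hz.
f_beat = |361.7639 − 337.2| = 24.56 Hz.

24.56 Hz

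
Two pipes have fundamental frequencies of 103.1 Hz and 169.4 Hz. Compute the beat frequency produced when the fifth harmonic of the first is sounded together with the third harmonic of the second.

7.3 Hz

Fifth harmonic of the first: 5·103.1 = 515.5 Hz.
Third harmonic of the second: 3·169.4 = 508.2 Hz.
f_beat = |515.5 − 508.2| = 7.3 Hz.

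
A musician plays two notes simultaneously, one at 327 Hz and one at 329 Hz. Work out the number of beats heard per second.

f_beat = |f₁ − f₂|.
|327 − 329| = 2 Hz.

2 Hz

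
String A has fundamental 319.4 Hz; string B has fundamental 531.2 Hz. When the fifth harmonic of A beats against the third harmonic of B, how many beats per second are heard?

3.4 Hz

Fifth harmonic of the first: 5·319.4 = 1597.0 Hz.
Third harmonic of the second: 3·531.2 = 1593.6 Hz.
f_beat = |1597.0 − 1593.6| = 3.4 Hz.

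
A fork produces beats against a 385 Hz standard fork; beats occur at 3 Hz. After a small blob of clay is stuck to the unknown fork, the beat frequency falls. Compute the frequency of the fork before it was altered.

|f − 385| = 3, so the fork was at either 382 Hz or 388 Hz.
Adding mass to a fork lowers its frequency; the adjustment lowers the fork's frequency.
The beat rate fell, so the adjustment moved the fork toward 385 Hz — it must have started above the reference.

388 Hz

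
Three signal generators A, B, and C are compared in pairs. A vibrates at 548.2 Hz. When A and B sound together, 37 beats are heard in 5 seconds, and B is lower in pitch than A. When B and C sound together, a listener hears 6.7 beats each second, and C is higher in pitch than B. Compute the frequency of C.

A–B: Beat frequency = 37/5 = 7.4 Hz.
B is below A, so f_B = 548.2 − 7.4 = 540.8 Hz.
C is above B, so f_C = 540.8 + 6.7 = 547.5 Hz.

547.5 Hz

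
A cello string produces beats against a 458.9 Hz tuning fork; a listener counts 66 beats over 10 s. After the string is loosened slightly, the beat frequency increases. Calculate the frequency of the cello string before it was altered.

452.3 Hz

Beat frequency = 66/10 = 6.6 Hz.
|f − 458.9| = 6.6, so the cello string was at either 452.3 Hz or 465.5 Hz.
Reducing tension lowers a string's frequency; the adjustment lowers the cello string's frequency.
The beat rate rose, so the adjustment moved the cello string further from 458.9 Hz — it was already below the reference.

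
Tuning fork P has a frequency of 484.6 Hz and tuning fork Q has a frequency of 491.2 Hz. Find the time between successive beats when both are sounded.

0.152 s

f_beat = |484.6 − 491.2| = 6.6 Hz.
Beat period T = 1 / f_beat = 1 / 6.6 s.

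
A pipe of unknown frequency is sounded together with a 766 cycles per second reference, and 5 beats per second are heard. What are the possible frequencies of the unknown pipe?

|f − 766| = 5, so f = 766 ± 5.

761 Hz or 771 Hz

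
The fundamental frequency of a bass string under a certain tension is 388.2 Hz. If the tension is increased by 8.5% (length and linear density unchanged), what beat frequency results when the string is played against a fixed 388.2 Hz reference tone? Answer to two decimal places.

For a string, f ∝ √T, so the new frequency is 388.2·√1.085 = 404.3621 Hz.
f_beat = |404.3621 − 388.2| = 16.16 Hz.

16.16 Hz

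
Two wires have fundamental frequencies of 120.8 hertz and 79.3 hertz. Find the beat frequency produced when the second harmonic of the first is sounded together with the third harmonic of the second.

3.7 Hz

Second harmonic of the first: 2·120.8 = 241.6 Hz.
Third harmonic of the second: 3·79.3 = 237.9 Hz.
f_beat = |241.6 − 237.9| = 3.7 Hz.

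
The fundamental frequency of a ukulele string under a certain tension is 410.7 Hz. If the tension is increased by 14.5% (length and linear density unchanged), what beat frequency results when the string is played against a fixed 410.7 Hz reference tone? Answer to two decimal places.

For a string, f ∝ √T, so the new frequency is 410.7·√1.145 = 439.4682 Hz.
f_beat = |439.4682 − 410.7| = 28.77 Hz.

28.77 Hz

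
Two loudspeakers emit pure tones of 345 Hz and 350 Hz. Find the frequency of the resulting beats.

5 Hz

Beats arise from superposition of two nearby frequencies; the beat rate is |f₁ − f₂|.
|345 − 350| = 5 Hz.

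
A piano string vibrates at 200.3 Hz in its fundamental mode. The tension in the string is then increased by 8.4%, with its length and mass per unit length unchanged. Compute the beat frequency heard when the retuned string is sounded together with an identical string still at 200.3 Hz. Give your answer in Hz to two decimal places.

For a string, f ∝ √T, so the new frequency is 200.3·√1.084 = 208.5430 Hz.
f_beat = |208.5430 − 200.3| = 8.24 Hz.

8.24 Hz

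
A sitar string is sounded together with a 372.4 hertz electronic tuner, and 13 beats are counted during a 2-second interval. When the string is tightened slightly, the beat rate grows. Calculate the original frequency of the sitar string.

378.9 Hz

Beat frequency = 13/2 = 6.5 Hz.
|f − 372.4| = 6.5, so the sitar string was at either 365.9 Hz or 378.9 Hz.
Increasing tension raises a string's frequency; the adjustment raises the sitar string's frequency.
The beat rate rose, so the adjustment moved the sitar string further from 372.4 Hz — it was already above the reference.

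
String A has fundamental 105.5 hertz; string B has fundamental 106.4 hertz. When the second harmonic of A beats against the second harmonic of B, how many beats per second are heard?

1.8 Hz

Second harmonic of the first: 2·105.5 = 211.0 Hz.
Second harmonic of the second: 2·106.4 = 212.8 Hz.
f_beat = |211.0 − 212.8| = 1.8 Hz.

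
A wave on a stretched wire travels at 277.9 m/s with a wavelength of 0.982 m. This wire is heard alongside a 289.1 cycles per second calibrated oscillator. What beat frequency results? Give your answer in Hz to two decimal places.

6.11 Hz

Source frequency f = v/λ = 277.9/0.982 = 282.9939 Hz.
f_beat = |282.9939 − 289.1| = 6.11 Hz.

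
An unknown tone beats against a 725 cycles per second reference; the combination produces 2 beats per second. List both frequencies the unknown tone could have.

723 Hz or 727 Hz

|f − 725| = 2, so f = 725 ± 2.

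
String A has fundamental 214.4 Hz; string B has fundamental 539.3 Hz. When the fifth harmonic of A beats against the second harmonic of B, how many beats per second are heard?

6.6 Hz

Fifth harmonic of the first: 5·214.4 = 1072.0 Hz.
Second harmonic of the second: 2·539.3 = 1078.6 Hz.
f_beat = |1072.0 − 1078.6| = 6.6 Hz.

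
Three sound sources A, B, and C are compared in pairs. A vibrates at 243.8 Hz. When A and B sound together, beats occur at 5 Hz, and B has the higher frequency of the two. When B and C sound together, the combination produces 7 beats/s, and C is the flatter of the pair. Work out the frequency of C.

B is above A, so f_B = 243.8 + 5 = 248.8 Hz.
C is below B, so f_C = 248.8 − 7 = 241.8 Hz.

241.8 Hz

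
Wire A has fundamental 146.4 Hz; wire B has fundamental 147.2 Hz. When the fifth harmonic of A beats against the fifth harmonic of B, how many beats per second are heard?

4.0 Hz

Fifth harmonic of the first: 5·146.4 = 732.0 Hz.
Fifth harmonic of the second: 5·147.2 = 736.0 Hz.
f_beat = |732.0 − 736.0| = 4.0 Hz.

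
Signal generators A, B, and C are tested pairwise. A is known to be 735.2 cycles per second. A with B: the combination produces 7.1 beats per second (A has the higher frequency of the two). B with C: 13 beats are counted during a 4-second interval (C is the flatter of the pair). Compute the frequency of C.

724.85 Hz

B is below A, so f_B = 735.2 − 7.1 = 728.1 Hz.
B–C: Beat frequency = 13/4 = 3.25 Hz.
C is below B, so f_C = 728.1 − 3.25 = 724.85 Hz.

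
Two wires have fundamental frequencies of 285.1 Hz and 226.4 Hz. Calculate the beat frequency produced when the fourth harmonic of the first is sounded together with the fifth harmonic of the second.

Fourth harmonic of the first: 4·285.1 = 1140.4 Hz.
Fifth harmonic of the second: 5·226.4 = 1132.0 Hz.
f_beat = |1140.4 − 1132.0| = 8.4 Hz.

8.4 Hz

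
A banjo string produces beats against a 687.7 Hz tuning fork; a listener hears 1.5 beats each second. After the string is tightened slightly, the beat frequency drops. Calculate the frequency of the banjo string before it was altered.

686.2 Hz

|f − 687.7| = 1.5, so the banjo string was at either 686.2 Hz or 689.2 Hz.
Increasing tension raises a string's frequency; the adjustment raises the banjo string's frequency.
The beat rate fell, so the adjustment moved the banjo string toward 687.7 Hz — it must have started below the reference.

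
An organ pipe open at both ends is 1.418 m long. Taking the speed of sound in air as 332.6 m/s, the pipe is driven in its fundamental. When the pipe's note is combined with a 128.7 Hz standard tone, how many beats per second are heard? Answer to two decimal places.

Open pipe: f_n = n·v/(2L) = 1·332.6/(2·1.418) = 117.2779 Hz.
f_beat = |117.2779 − 128.7| = 11.42 Hz.

11.42 Hz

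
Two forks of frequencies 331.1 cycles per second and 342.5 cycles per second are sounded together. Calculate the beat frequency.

11.4 Hz

Beats arise from superposition of two nearby frequencies; the beat rate is |f₁ − f₂|.
|331.1 − 342.5| = 11.4 Hz.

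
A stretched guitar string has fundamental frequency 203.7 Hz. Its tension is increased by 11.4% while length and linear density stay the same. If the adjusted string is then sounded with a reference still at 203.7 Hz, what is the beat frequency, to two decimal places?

11.30 Hz

For a string, f ∝ √T, so the new frequency is 203.7·√1.114 = 214.9976 Hz.
f_beat = |214.9976 − 203.7| = 11.30 Hz.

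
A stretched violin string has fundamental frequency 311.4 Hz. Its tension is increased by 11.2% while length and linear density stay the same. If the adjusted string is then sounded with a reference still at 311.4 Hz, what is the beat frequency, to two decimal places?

16.98 Hz

For a string, f ∝ √T, so the new frequency is 311.4·√1.112 = 328.3757 Hz.
f_beat = |328.3757 − 311.4| = 16.98 Hz.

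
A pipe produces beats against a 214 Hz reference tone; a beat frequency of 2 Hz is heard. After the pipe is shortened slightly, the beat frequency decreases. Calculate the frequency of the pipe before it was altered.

|f − 214| = 2, so the pipe was at either 212 Hz or 216 Hz.
A shorter pipe has a higher fundamental; the adjustment raises the pipe's frequency.
The beat rate fell, so the adjustment moved the pipe toward 214 Hz — it must have started below the reference.

212 Hz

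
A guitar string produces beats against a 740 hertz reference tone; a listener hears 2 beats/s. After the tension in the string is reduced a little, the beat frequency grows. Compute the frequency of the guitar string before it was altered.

738 Hz

|f − 740| = 2, so the guitar string was at either 738 Hz or 742 Hz.
Lower tension means lower frequency; the adjustment lowers the guitar string's frequency.
The beat rate rose, so the adjustment moved the guitar string further from 740 Hz — it was already below the reference.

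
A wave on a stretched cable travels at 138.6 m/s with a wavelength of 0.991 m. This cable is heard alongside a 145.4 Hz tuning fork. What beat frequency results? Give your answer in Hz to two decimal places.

5.54 Hz

Source frequency f = v/λ = 138.6/0.991 = 139.8587 Hz.
f_beat = |139.8587 − 145.4| = 5.54 Hz.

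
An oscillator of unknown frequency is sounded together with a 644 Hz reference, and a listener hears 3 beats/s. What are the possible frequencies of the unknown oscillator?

|f − 644| = 3, so f = 644 ± 3.

641 Hz or 647 Hz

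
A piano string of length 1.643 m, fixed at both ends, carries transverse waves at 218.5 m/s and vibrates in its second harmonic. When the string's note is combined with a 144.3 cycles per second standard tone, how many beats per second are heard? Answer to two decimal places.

For a string fixed at both ends, f_n = n·v/(2L) = 2·218.5/(2·1.643) = 132.9884 Hz.
f_beat = |132.9884 − 144.3| = 11.31 Hz.

11.31 Hz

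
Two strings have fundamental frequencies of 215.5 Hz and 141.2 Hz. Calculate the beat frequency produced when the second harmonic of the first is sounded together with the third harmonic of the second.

Second harmonic of the first: 2·215.5 = 431.0 Hz.
Third harmonic of the second: 3·141.2 = 423.6 Hz.
f_beat = |431.0 − 423.6| = 7.4 Hz.

7.4 Hz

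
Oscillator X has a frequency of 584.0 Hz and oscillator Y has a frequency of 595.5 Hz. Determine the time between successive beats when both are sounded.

0.087 s

f_beat = |584.0 − 595.5| = 11.5 Hz.
Beat period T = 1 / f_beat = 1 / 11.5 s.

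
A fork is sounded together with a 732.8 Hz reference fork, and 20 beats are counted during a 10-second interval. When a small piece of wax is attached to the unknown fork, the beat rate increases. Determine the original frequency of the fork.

730.8 Hz

Beat frequency = 20/10 = 2 Hz.
|f − 732.8| = 2, so the fork was at either 730.8 Hz or 734.8 Hz.
Loading a fork with wax lowers its frequency; the adjustment lowers the fork's frequency.
The beat rate rose, so the adjustment moved the fork further from 732.8 Hz — it was already below the reference.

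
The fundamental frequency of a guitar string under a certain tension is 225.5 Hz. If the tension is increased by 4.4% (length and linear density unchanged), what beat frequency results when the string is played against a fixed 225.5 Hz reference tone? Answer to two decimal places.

4.91 Hz

For a string, f ∝ √T, so the new frequency is 225.5·√1.044 = 230.4076 Hz.
f_beat = |230.4076 − 225.5| = 4.91 Hz.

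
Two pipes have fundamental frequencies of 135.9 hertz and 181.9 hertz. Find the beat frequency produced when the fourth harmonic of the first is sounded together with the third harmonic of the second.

2.1 Hz

Fourth harmonic of the first: 4·135.9 = 543.6 Hz.
Third harmonic of the second: 3·181.9 = 545.7 Hz.
f_beat = |543.6 − 545.7| = 2.1 Hz.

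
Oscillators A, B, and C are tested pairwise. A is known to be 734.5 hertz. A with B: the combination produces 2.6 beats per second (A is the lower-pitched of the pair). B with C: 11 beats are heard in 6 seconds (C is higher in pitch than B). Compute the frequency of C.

738.9333 Hz

B is above A, so f_B = 734.5 + 2.6 = 737.1 Hz.
B–C: Beat frequency = 11/6 = 1.8333 Hz.
C is above B, so f_C = 737.1 + 1.8333 = 738.9333 Hz.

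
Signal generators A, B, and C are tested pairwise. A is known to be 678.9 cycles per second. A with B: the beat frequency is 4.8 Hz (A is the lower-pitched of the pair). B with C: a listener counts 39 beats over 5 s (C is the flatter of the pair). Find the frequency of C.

675.9 Hz

B is above A, so f_B = 678.9 + 4.8 = 683.7 Hz.
B–C: Beat frequency = 39/5 = 7.8 Hz.
C is below B, so f_C = 683.7 − 7.8 = 675.9 Hz.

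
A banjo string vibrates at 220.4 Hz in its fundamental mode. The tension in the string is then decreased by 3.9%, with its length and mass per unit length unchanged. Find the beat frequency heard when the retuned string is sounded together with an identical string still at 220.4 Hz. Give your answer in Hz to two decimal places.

For a string, f ∝ √T, so the new frequency is 220.4·√0.961 = 216.0595 Hz.
f_beat = |216.0595 − 220.4| = 4.34 Hz.

4.34 Hz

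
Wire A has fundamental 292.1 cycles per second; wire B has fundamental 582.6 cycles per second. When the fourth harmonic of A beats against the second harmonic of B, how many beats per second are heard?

3.2 Hz

Fourth harmonic of the first: 4·292.1 = 1168.4 Hz.
Second harmonic of the second: 2·582.6 = 1165.2 Hz.
f_beat = |1168.4 − 1165.2| = 3.2 Hz.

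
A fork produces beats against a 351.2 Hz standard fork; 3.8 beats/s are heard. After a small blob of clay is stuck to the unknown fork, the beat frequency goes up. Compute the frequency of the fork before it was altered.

|f − 351.2| = 3.8, so the fork was at either 347.4 Hz or 355 Hz.
Adding mass to a fork lowers its frequency; the adjustment lowers the fork's frequency.
The beat rate rose, so the adjustment moved the fork further from 351.2 Hz — it was already below the reference.

347.4 Hz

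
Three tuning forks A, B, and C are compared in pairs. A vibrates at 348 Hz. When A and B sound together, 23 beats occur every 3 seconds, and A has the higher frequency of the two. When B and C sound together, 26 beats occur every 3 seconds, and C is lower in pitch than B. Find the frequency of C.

A–B: Beat frequency = 23/3 = 7.6667 Hz.
B is below A, so f_B = 348 − 7.6667 = 340.3333 Hz.
B–C: Beat frequency = 26/3 = 8.6667 Hz.
C is below B, so f_C = 340.3333 − 8.6667 = 331.6667 Hz.

331.6667 Hz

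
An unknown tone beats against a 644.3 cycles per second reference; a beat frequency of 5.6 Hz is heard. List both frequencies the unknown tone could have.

|f − 644.3| = 5.6, so f = 644.3 ± 5.6.

638.7 Hz or 649.9 Hz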